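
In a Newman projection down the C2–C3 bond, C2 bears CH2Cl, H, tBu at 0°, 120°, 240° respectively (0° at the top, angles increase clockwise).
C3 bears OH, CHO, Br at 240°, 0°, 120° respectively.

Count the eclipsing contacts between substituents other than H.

2

Non-H eclipsing pairs: CH2Cl(0°)/CHO(0°); tBu(240°)/OH(240°) — 2 interactions.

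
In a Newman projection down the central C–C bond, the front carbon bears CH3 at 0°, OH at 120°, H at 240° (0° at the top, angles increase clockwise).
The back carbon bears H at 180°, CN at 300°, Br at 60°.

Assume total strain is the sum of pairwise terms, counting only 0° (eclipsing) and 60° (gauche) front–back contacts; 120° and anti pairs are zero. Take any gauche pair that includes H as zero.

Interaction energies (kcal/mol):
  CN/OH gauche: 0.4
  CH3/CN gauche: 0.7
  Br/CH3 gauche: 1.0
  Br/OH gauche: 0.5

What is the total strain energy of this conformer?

This conformer is staggered. CH3 at 0° is gauche with CN at 300° (0.7); CH3 at 0° is gauche with Br at 60° (1.0); OH at 120° is gauche with Br at 60° (0.5). Total 2.2 kcal/mol.

2.2 kcal/mol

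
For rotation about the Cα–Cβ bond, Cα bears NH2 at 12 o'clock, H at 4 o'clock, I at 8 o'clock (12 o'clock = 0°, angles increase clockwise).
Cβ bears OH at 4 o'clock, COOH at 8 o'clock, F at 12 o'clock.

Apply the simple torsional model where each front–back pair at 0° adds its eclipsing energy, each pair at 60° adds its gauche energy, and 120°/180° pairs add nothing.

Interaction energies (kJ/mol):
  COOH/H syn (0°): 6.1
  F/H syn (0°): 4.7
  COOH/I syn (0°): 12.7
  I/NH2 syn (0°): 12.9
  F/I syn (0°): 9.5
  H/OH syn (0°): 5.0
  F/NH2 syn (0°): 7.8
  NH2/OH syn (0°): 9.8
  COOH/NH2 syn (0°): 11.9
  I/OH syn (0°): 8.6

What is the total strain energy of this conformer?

This conformer (eclipsed): NH2–F eclipsed, H–OH eclipsed, I–COOH eclipsed; 7.8 + 5.0 + 12.7 = 25.5 kJ/mol.

25.5 kJ/mol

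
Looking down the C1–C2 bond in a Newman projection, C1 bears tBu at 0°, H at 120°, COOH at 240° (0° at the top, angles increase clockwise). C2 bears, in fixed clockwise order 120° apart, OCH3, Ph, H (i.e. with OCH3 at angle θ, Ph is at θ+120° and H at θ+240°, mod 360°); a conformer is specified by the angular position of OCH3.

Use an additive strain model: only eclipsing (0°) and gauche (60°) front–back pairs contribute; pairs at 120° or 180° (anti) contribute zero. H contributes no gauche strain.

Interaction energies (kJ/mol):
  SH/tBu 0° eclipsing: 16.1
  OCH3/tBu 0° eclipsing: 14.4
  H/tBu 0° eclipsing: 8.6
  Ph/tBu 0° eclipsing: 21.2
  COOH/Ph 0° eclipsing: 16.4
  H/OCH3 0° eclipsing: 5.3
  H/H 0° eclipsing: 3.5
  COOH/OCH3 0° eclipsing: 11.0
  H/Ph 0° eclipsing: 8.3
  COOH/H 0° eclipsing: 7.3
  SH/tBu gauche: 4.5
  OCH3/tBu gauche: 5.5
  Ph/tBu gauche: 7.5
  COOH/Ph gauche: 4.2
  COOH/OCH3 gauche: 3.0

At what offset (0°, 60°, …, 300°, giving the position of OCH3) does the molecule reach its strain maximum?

240°

OCH3 at 0° is eclipsed. tBu at 0° is eclipsed with OCH3 at 0° (14.4); H at 120° is eclipsed with Ph at 120° (8.3); COOH at 240° is eclipsed with H at 240° (7.3). Total 30.0 kJ/mol.
OCH3 at 60° is staggered. tBu at 0° is gauche with OCH3 at 60° (5.5); COOH at 240° is gauche with Ph at 180° (4.2). Total 9.7 kJ/mol.
OCH3 at 120° is eclipsed. tBu at 0° is eclipsed with H at 0° (8.6); H at 120° is eclipsed with OCH3 at 120° (5.3); COOH at 240° is eclipsed with Ph at 240° (16.4). Total 30.3 kJ/mol.
OCH3 at 180° is staggered. tBu at 0° is gauche with Ph at 300° (7.5); COOH at 240° is gauche with OCH3 at 180° (3.0); COOH at 240° is gauche with Ph at 300° (4.2). Total 14.7 kJ/mol.
OCH3 at 240° is eclipsed. tBu at 0° is eclipsed with Ph at 0° (21.2); H at 120° is eclipsed with H at 120° (3.5); COOH at 240° is eclipsed with OCH3 at 240° (11.0). Total 35.7 kJ/mol.
OCH3 at 300° is staggered. tBu at 0° is gauche with OCH3 at 300° (5.5); tBu at 0° is gauche with Ph at 60° (7.5); COOH at 240° is gauche with OCH3 at 300° (3.0). Total 16.0 kJ/mol.
The maximum (35.7 kJ/mol) occurs with OCH3 at 240°.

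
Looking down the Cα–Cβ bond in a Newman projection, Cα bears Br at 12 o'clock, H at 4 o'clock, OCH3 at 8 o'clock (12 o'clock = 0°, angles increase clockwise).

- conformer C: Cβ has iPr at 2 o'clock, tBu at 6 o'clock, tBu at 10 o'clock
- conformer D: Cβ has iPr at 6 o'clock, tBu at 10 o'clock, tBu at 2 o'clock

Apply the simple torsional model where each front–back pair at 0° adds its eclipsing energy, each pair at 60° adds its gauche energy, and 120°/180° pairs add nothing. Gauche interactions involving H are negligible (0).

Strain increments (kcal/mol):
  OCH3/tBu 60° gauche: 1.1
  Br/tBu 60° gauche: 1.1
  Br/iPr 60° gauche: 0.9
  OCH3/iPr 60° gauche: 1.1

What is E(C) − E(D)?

-0.2 kcal/mol

C (staggered): Br(0°)/iPr(60°) gauche 0.9; Br(0°)/tBu(300°) gauche 1.1; OCH3(240°)/tBu(180°) gauche 1.1; OCH3(240°)/tBu(300°) gauche 1.1 → 4.2 kcal/mol.
D (staggered): Br(0°)/tBu(300°) gauche 1.1; Br(0°)/tBu(60°) gauche 1.1; OCH3(240°)/iPr(180°) gauche 1.1; OCH3(240°)/tBu(300°) gauche 1.1 → 4.4 kcal/mol.
E(C) − E(D) = 4.2 − 4.4 = -0.2 kcal/mol.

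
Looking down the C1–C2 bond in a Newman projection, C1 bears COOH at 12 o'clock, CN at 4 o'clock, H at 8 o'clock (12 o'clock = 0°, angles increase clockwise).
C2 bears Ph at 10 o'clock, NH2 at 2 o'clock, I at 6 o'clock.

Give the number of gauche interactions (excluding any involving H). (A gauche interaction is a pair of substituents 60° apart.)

4

Non-H gauche pairs: COOH(0°)/Ph(300°); COOH(0°)/NH2(60°); CN(120°)/NH2(60°); CN(120°)/I(180°) — 4 interactions.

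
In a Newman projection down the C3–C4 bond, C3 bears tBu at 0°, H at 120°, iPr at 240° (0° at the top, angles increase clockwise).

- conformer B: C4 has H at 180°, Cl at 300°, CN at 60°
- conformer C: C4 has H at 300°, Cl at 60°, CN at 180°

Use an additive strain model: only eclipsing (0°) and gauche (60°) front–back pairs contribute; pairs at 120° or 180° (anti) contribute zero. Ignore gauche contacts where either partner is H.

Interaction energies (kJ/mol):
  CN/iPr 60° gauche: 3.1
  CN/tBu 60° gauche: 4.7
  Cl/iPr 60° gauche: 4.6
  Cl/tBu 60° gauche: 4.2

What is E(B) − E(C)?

+6.2 kJ/mol

B is staggered. tBu at 0° is gauche with Cl at 300° (4.2); tBu at 0° is gauche with CN at 60° (4.7); iPr at 240° is gauche with Cl at 300° (4.6). Total 13.5 kJ/mol.
C is staggered. tBu at 0° is gauche with Cl at 60° (4.2); iPr at 240° is gauche with CN at 180° (3.1). Total 7.3 kJ/mol.
E(B) − E(C) = 13.5 − 7.3 = +6.2 kJ/mol.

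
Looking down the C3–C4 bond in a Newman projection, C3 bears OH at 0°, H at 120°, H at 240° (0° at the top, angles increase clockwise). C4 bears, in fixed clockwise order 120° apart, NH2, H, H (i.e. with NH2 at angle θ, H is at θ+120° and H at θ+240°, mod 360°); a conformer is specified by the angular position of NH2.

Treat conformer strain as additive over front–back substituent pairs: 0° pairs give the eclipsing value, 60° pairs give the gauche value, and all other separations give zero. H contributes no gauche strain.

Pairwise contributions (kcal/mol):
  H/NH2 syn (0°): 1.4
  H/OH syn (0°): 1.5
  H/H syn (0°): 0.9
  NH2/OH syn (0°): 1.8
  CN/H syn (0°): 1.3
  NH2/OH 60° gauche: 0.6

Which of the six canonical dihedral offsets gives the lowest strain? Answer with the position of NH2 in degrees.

NH2 at 0° (eclipsed): OH–NH2 eclipsed, H–H eclipsed, H–H eclipsed; 1.8 + 0.9 + 0.9 = 3.6 kcal/mol.
NH2 at 60° (staggered): OH–NH2 gauche; 0.6 = 0.6 kcal/mol.
NH2 at 120° (eclipsed): OH–H eclipsed, H–NH2 eclipsed, H–H eclipsed; 1.5 + 1.4 + 0.9 = 3.8 kcal/mol.
NH2 at 180° (staggered): no non-H gauche contacts → 0.0 kcal/mol.
NH2 at 240° (eclipsed): OH–H eclipsed, H–H eclipsed, H–NH2 eclipsed; 1.5 + 0.9 + 1.4 = 3.8 kcal/mol.
NH2 at 300° (staggered): OH–NH2 gauche; 0.6 = 0.6 kcal/mol.
The minimum (0.0 kcal/mol) occurs with NH2 at 180°.

180°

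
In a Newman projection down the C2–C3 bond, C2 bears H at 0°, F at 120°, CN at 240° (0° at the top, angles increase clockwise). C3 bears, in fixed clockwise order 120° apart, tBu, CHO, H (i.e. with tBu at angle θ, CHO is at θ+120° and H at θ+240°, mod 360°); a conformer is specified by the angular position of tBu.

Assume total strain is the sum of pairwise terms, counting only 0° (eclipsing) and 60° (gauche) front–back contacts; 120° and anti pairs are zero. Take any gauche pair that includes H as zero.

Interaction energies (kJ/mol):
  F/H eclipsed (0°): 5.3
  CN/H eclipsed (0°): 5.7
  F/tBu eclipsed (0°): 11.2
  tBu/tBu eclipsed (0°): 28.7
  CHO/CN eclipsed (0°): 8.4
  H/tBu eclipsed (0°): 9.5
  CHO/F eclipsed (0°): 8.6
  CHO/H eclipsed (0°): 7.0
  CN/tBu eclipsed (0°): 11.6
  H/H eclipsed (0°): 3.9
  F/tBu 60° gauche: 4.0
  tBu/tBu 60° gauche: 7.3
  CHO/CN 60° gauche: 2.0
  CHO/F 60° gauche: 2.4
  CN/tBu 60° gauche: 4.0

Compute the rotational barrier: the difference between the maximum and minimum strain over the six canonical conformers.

17.5 kJ/mol

tBu at 0° (eclipsed): H(0°)/tBu(0°) eclipsed 9.5; F(120°)/CHO(120°) eclipsed 8.6; CN(240°)/H(240°) eclipsed 5.7 → 23.8 kJ/mol.
tBu at 60° (staggered): F(120°)/tBu(60°) gauche 4.0; F(120°)/CHO(180°) gauche 2.4; CN(240°)/CHO(180°) gauche 2.0 → 8.4 kJ/mol.
tBu at 120° (eclipsed): H(0°)/H(0°) eclipsed 3.9; F(120°)/tBu(120°) eclipsed 11.2; CN(240°)/CHO(240°) eclipsed 8.4 → 23.5 kJ/mol.
tBu at 180° (staggered): F(120°)/tBu(180°) gauche 4.0; CN(240°)/tBu(180°) gauche 4.0; CN(240°)/CHO(300°) gauche 2.0 → 10.0 kJ/mol.
tBu at 240° (eclipsed): H(0°)/CHO(0°) eclipsed 7.0; F(120°)/H(120°) eclipsed 5.3; CN(240°)/tBu(240°) eclipsed 11.6 → 23.9 kJ/mol.
tBu at 300° (staggered): F(120°)/CHO(60°) gauche 2.4; CN(240°)/tBu(300°) gauche 4.0 → 6.4 kJ/mol.
Max at 240° (23.9 kJ/mol), min at 300° (6.4 kJ/mol); barrier = 17.5 kJ/mol.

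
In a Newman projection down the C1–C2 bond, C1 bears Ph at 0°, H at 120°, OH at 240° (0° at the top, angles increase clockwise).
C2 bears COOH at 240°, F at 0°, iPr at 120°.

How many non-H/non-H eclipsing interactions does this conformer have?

Non-H eclipsing pairs: Ph(0°)/F(0°); OH(240°)/COOH(240°) — 2 interactions.

2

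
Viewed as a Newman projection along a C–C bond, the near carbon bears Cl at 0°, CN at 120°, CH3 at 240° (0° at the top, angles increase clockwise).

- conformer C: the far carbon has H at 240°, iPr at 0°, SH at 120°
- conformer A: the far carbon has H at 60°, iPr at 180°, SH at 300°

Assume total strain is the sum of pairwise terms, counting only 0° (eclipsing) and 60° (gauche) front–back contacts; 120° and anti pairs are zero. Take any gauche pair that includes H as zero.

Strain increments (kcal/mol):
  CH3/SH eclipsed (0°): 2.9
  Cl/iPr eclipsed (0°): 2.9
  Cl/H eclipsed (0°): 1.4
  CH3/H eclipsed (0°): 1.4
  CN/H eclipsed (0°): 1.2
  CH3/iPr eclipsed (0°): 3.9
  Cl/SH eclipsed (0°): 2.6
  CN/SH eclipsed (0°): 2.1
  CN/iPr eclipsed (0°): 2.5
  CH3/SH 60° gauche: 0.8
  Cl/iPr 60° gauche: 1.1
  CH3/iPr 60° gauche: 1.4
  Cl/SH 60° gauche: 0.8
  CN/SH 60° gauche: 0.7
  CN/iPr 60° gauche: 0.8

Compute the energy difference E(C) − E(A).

+2.6 kcal/mol

C (eclipsed): Cl(0°)/iPr(0°) eclipsed 2.9; CN(120°)/SH(120°) eclipsed 2.1; CH3(240°)/H(240°) eclipsed 1.4 → 6.4 kcal/mol.
A (staggered): Cl(0°)/SH(300°) gauche 0.8; CN(120°)/iPr(180°) gauche 0.8; CH3(240°)/iPr(180°) gauche 1.4; CH3(240°)/SH(300°) gauche 0.8 → 3.8 kcal/mol.
E(C) − E(A) = 6.4 − 3.8 = +2.6 kcal/mol.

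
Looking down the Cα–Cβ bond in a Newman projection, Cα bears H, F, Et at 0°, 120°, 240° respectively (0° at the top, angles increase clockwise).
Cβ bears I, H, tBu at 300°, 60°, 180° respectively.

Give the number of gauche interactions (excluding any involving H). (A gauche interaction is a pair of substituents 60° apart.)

3

Non-H gauche pairs: F(120°)/tBu(180°); Et(240°)/I(300°); Et(240°)/tBu(180°) — 3 interactions.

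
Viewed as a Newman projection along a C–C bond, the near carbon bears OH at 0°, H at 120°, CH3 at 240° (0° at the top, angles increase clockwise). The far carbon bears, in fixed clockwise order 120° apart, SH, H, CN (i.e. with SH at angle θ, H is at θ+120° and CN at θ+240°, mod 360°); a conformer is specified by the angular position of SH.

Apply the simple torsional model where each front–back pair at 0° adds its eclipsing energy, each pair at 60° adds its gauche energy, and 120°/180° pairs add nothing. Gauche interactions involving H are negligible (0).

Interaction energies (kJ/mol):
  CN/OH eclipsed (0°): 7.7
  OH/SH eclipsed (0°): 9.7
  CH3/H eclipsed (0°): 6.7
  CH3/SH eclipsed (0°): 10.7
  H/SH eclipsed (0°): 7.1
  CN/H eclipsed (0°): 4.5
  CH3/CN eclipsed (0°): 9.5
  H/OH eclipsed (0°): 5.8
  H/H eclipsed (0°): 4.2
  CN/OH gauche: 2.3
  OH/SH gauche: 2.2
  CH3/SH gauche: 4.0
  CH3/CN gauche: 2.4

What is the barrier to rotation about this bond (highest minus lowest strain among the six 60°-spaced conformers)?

17.1 kJ/mol

SH at 0° is eclipsed. OH at 0° is eclipsed with SH at 0° (9.7); H at 120° is eclipsed with H at 120° (4.2); CH3 at 240° is eclipsed with CN at 240° (9.5). Total 23.4 kJ/mol.
SH at 60° is staggered. OH at 0° is gauche with SH at 60° (2.2); OH at 0° is gauche with CN at 300° (2.3); CH3 at 240° is gauche with CN at 300° (2.4). Total 6.9 kJ/mol.
SH at 120° is eclipsed. OH at 0° is eclipsed with CN at 0° (7.7); H at 120° is eclipsed with SH at 120° (7.1); CH3 at 240° is eclipsed with H at 240° (6.7). Total 21.5 kJ/mol.
SH at 180° is staggered. OH at 0° is gauche with CN at 60° (2.3); CH3 at 240° is gauche with SH at 180° (4.0). Total 6.3 kJ/mol.
SH at 240° is eclipsed. OH at 0° is eclipsed with H at 0° (5.8); H at 120° is eclipsed with CN at 120° (4.5); CH3 at 240° is eclipsed with SH at 240° (10.7). Total 21.0 kJ/mol.
SH at 300° is staggered. OH at 0° is gauche with SH at 300° (2.2); CH3 at 240° is gauche with SH at 300° (4.0); CH3 at 240° is gauche with CN at 180° (2.4). Total 8.6 kJ/mol.
Max at 0° (23.4 kJ/mol), min at 180° (6.3 kJ/mol); barrier = 17.1 kJ/mol.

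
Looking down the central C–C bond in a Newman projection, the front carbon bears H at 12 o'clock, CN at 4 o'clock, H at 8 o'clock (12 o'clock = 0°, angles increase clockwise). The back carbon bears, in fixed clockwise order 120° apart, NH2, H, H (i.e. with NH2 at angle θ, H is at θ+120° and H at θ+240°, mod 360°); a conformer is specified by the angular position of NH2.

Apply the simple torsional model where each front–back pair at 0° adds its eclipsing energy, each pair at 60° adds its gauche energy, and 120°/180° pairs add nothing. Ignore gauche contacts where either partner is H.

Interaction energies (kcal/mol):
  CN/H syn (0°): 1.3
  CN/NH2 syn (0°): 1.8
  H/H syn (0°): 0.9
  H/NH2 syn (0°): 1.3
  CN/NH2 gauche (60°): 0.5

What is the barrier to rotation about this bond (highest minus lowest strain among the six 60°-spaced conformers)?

3.6 kcal/mol

NH2 at 0° (eclipsed): H(0°)/NH2(0°) eclipsed 1.3; CN(120°)/H(120°) eclipsed 1.3; H(240°)/H(240°) eclipsed 0.9 → 3.5 kcal/mol.
NH2 at 60° (staggered): CN(120°)/NH2(60°) gauche 0.5 → 0.5 kcal/mol.
NH2 at 120° (eclipsed): H(0°)/H(0°) eclipsed 0.9; CN(120°)/NH2(120°) eclipsed 1.8; H(240°)/H(240°) eclipsed 0.9 → 3.6 kcal/mol.
NH2 at 180° (staggered): CN(120°)/NH2(180°) gauche 0.5 → 0.5 kcal/mol.
NH2 at 240° (eclipsed): H(0°)/H(0°) eclipsed 0.9; CN(120°)/H(120°) eclipsed 1.3; H(240°)/NH2(240°) eclipsed 1.3 → 3.5 kcal/mol.
NH2 at 300° (staggered): no non-H gauche contacts → 0.0 kcal/mol.
Max at 120° (3.6 kcal/mol), min at 300° (0.0 kcal/mol); barrier = 3.6 kcal/mol.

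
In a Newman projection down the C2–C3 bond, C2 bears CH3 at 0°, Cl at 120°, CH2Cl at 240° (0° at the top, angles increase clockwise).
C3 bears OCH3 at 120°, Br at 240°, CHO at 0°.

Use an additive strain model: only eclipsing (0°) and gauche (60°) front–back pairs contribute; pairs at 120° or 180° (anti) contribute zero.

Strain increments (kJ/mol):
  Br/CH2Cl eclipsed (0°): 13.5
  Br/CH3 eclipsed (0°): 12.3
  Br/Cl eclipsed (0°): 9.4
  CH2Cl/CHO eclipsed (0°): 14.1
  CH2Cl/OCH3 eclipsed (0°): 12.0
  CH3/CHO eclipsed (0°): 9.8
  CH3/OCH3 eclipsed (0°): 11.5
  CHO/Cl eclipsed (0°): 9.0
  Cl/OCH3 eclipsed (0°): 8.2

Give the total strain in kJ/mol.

This conformer is eclipsed. CH3 at 0° is eclipsed with CHO at 0° (9.8); Cl at 120° is eclipsed with OCH3 at 120° (8.2); CH2Cl at 240° is eclipsed with Br at 240° (13.5). Total 31.5 kJ/mol.

31.5 kJ/mol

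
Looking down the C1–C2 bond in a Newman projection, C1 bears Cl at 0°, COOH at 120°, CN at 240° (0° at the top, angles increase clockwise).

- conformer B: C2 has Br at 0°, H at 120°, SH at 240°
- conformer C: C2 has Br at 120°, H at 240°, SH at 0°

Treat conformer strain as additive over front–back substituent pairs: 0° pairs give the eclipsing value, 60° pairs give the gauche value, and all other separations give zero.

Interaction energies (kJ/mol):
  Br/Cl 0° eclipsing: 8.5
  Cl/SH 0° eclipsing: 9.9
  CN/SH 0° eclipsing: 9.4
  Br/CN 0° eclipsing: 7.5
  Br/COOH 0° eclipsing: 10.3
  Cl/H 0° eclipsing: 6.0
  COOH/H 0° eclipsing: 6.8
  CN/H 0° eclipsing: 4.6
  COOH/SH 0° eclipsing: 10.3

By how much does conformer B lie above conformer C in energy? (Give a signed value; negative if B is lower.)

-0.1 kJ/mol

B is eclipsed. Cl at 0° is eclipsed with Br at 0° (8.5); COOH at 120° is eclipsed with H at 120° (6.8); CN at 240° is eclipsed with SH at 240° (9.4). Total 24.7 kJ/mol.
C is eclipsed. Cl at 0° is eclipsed with SH at 0° (9.9); COOH at 120° is eclipsed with Br at 120° (10.3); CN at 240° is eclipsed with H at 240° (4.6). Total 24.8 kJ/mol.
E(B) − E(C) = 24.7 − 24.8 = -0.1 kJ/mol.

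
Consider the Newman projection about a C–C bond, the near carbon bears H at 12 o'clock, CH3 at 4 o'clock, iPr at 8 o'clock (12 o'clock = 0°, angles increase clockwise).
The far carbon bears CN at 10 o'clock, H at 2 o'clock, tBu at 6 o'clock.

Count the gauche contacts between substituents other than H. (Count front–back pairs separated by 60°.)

3

Non-H gauche pairs: CH3(120°)/tBu(180°); iPr(240°)/CN(300°); iPr(240°)/tBu(180°) — 3 interactions.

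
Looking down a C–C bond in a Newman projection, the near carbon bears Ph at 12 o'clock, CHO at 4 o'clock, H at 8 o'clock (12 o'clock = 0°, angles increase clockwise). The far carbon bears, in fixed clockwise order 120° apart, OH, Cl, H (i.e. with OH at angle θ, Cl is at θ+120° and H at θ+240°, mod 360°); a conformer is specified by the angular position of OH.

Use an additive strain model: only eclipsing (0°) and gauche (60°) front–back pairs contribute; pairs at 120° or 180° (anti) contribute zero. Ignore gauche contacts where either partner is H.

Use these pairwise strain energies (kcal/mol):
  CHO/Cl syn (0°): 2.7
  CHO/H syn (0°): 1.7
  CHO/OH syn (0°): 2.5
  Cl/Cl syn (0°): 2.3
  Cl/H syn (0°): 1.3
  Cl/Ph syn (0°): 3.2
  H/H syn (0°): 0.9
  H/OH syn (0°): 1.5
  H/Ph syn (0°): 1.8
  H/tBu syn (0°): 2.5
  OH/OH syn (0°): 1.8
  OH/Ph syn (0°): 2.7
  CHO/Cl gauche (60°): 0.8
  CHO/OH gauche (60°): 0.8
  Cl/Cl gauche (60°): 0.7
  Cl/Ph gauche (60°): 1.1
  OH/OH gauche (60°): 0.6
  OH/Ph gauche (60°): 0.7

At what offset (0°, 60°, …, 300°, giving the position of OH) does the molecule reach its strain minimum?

180°

OH at 0° (eclipsed): Ph–OH eclipsed, CHO–Cl eclipsed, H–H eclipsed; 2.7 + 2.7 + 0.9 = 6.3 kcal/mol.
OH at 60° (staggered): Ph–OH gauche, CHO–OH gauche, CHO–Cl gauche; 0.7 + 0.8 + 0.8 = 2.3 kcal/mol.
OH at 120° (eclipsed): Ph–H eclipsed, CHO–OH eclipsed, H–Cl eclipsed; 1.8 + 2.5 + 1.3 = 5.6 kcal/mol.
OH at 180° (staggered): Ph–Cl gauche, CHO–OH gauche; 1.1 + 0.8 = 1.9 kcal/mol.
OH at 240° (eclipsed): Ph–Cl eclipsed, CHO–H eclipsed, H–OH eclipsed; 3.2 + 1.7 + 1.5 = 6.4 kcal/mol.
OH at 300° (staggered): Ph–OH gauche, Ph–Cl gauche, CHO–Cl gauche; 0.7 + 1.1 + 0.8 = 2.6 kcal/mol.
The minimum (1.9 kcal/mol) occurs with OH at 180°.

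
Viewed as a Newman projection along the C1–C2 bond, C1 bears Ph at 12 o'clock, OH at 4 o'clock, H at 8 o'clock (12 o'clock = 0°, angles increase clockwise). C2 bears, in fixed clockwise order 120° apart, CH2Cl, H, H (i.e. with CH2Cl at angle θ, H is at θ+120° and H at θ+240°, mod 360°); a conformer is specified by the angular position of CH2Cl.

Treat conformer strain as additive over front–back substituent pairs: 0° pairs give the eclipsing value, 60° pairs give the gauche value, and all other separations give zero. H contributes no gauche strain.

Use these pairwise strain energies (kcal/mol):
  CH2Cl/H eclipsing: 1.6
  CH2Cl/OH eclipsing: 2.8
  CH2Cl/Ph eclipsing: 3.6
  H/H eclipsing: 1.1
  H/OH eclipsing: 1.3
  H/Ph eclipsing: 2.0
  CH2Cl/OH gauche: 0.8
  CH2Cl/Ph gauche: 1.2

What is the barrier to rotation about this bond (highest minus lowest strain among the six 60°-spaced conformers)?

5.2 kcal/mol

CH2Cl at 0° is eclipsed. Ph at 0° is eclipsed with CH2Cl at 0° (3.6); OH at 120° is eclipsed with H at 120° (1.3); H at 240° is eclipsed with H at 240° (1.1). Total 6.0 kcal/mol.
CH2Cl at 60° is staggered. Ph at 0° is gauche with CH2Cl at 60° (1.2); OH at 120° is gauche with CH2Cl at 60° (0.8). Total 2.0 kcal/mol.
CH2Cl at 120° is eclipsed. Ph at 0° is eclipsed with H at 0° (2.0); OH at 120° is eclipsed with CH2Cl at 120° (2.8); H at 240° is eclipsed with H at 240° (1.1). Total 5.9 kcal/mol.
CH2Cl at 180° is staggered. OH at 120° is gauche with CH2Cl at 180° (0.8). Total 0.8 kcal/mol.
CH2Cl at 240° is eclipsed. Ph at 0° is eclipsed with H at 0° (2.0); OH at 120° is eclipsed with H at 120° (1.3); H at 240° is eclipsed with CH2Cl at 240° (1.6). Total 4.9 kcal/mol.
CH2Cl at 300° is staggered. Ph at 0° is gauche with CH2Cl at 300° (1.2). Total 1.2 kcal/mol.
Max at 0° (6.0 kcal/mol), min at 180° (0.8 kcal/mol); barrier = 5.2 kcal/mol.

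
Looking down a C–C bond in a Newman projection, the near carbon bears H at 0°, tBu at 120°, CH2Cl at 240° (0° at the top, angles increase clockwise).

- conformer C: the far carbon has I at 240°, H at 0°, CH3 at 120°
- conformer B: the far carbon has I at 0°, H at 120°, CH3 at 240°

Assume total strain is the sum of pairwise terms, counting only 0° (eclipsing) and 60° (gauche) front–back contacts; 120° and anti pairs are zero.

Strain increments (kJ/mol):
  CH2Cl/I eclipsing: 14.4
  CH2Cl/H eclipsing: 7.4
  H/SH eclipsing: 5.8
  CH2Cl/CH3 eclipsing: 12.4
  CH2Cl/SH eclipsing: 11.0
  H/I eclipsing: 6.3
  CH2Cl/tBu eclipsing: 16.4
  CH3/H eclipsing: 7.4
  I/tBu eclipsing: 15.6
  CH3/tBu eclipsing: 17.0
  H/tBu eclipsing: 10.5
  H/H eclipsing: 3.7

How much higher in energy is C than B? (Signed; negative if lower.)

C (eclipsed): H(0°)/H(0°) eclipsed 3.7; tBu(120°)/CH3(120°) eclipsed 17.0; CH2Cl(240°)/I(240°) eclipsed 14.4 → 35.1 kJ/mol.
B (eclipsed): H(0°)/I(0°) eclipsed 6.3; tBu(120°)/H(120°) eclipsed 10.5; CH2Cl(240°)/CH3(240°) eclipsed 12.4 → 29.2 kJ/mol.
E(C) − E(B) = 35.1 − 29.2 = +5.9 kJ/mol.

+5.9 kJ/mol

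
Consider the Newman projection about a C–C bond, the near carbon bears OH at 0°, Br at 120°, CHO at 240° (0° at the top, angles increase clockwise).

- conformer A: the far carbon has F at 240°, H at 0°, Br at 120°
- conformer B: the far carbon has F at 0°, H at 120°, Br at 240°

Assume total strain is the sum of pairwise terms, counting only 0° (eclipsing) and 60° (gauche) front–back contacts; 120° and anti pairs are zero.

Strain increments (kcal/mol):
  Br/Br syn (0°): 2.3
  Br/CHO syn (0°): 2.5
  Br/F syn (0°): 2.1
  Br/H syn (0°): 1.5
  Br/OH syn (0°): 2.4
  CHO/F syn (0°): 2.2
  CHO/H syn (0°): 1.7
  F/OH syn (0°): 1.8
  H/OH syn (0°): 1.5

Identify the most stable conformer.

B

A (eclipsed): OH–H eclipsed, Br–Br eclipsed, CHO–F eclipsed; 1.5 + 2.3 + 2.2 = 6.0 kcal/mol.
B (eclipsed): OH–F eclipsed, Br–H eclipsed, CHO–Br eclipsed; 1.8 + 1.5 + 2.5 = 5.8 kcal/mol.
B has the lowest total (5.8 kcal/mol).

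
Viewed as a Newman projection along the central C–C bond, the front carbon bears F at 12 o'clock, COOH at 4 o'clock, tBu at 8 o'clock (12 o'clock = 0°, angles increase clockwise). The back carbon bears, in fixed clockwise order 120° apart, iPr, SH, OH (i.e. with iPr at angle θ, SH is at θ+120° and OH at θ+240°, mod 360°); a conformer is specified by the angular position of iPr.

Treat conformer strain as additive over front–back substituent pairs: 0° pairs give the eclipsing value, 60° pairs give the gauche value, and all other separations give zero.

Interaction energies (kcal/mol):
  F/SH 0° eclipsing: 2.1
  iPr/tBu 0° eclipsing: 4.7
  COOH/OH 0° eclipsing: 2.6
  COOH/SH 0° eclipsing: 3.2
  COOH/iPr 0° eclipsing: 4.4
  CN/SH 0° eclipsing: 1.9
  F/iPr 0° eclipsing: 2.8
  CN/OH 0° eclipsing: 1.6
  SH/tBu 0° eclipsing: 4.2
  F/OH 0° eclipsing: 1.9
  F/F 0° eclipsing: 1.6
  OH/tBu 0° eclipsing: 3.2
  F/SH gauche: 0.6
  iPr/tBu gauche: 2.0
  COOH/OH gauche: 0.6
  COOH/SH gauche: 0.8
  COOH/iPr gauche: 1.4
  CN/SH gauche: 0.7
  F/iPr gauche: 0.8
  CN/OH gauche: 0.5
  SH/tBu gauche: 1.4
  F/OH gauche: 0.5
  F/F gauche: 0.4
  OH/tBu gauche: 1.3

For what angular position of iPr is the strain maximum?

120°

iPr at 0° is eclipsed. F at 0° is eclipsed with iPr at 0° (2.8); COOH at 120° is eclipsed with SH at 120° (3.2); tBu at 240° is eclipsed with OH at 240° (3.2). Total 9.2 kcal/mol.
iPr at 60° is staggered. F at 0° is gauche with iPr at 60° (0.8); F at 0° is gauche with OH at 300° (0.5); COOH at 120° is gauche with iPr at 60° (1.4); COOH at 120° is gauche with SH at 180° (0.8); tBu at 240° is gauche with SH at 180° (1.4); tBu at 240° is gauche with OH at 300° (1.3). Total 6.2 kcal/mol.
iPr at 120° is eclipsed. F at 0° is eclipsed with OH at 0° (1.9); COOH at 120° is eclipsed with iPr at 120° (4.4); tBu at 240° is eclipsed with SH at 240° (4.2). Total 10.5 kcal/mol.
iPr at 180° is staggered. F at 0° is gauche with SH at 300° (0.6); F at 0° is gauche with OH at 60° (0.5); COOH at 120° is gauche with iPr at 180° (1.4); COOH at 120° is gauche with OH at 60° (0.6); tBu at 240° is gauche with iPr at 180° (2.0); tBu at 240° is gauche with SH at 300° (1.4). Total 6.5 kcal/mol.
iPr at 240° is eclipsed. F at 0° is eclipsed with SH at 0° (2.1); COOH at 120° is eclipsed with OH at 120° (2.6); tBu at 240° is eclipsed with iPr at 240° (4.7). Total 9.4 kcal/mol.
iPr at 300° is staggered. F at 0° is gauche with iPr at 300° (0.8); F at 0° is gauche with SH at 60° (0.6); COOH at 120° is gauche with SH at 60° (0.8); COOH at 120° is gauche with OH at 180° (0.6); tBu at 240° is gauche with iPr at 300° (2.0); tBu at 240° is gauche with OH at 180° (1.3). Total 6.1 kcal/mol.
The maximum (10.5 kcal/mol) occurs with iPr at 120°.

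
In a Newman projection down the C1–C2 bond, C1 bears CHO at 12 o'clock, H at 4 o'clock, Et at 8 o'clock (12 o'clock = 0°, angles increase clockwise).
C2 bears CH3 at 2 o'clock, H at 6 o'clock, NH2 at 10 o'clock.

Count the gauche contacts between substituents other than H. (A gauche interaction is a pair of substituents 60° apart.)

3

Non-H gauche pairs: CHO(0°)/CH3(60°); CHO(0°)/NH2(300°); Et(240°)/NH2(300°) — 3 interactions.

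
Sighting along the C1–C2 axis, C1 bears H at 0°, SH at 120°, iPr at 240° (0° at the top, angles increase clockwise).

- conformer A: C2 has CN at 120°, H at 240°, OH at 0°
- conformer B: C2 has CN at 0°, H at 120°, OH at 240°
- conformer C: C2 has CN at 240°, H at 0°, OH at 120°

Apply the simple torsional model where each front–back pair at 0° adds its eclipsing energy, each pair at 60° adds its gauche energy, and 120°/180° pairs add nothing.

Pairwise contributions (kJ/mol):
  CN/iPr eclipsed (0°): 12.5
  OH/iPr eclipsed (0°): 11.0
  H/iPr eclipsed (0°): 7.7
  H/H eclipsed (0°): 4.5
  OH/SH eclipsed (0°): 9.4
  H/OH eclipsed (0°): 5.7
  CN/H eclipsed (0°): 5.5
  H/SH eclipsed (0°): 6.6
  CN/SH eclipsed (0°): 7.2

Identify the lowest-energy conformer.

A (eclipsed): H(0°)/OH(0°) eclipsed 5.7; SH(120°)/CN(120°) eclipsed 7.2; iPr(240°)/H(240°) eclipsed 7.7 → 20.6 kJ/mol.
B (eclipsed): H(0°)/CN(0°) eclipsed 5.5; SH(120°)/H(120°) eclipsed 6.6; iPr(240°)/OH(240°) eclipsed 11.0 → 23.1 kJ/mol.
C (eclipsed): H(0°)/H(0°) eclipsed 4.5; SH(120°)/OH(120°) eclipsed 9.4; iPr(240°)/CN(240°) eclipsed 12.5 → 26.4 kJ/mol.
A has the lowest total (20.6 kJ/mol).

A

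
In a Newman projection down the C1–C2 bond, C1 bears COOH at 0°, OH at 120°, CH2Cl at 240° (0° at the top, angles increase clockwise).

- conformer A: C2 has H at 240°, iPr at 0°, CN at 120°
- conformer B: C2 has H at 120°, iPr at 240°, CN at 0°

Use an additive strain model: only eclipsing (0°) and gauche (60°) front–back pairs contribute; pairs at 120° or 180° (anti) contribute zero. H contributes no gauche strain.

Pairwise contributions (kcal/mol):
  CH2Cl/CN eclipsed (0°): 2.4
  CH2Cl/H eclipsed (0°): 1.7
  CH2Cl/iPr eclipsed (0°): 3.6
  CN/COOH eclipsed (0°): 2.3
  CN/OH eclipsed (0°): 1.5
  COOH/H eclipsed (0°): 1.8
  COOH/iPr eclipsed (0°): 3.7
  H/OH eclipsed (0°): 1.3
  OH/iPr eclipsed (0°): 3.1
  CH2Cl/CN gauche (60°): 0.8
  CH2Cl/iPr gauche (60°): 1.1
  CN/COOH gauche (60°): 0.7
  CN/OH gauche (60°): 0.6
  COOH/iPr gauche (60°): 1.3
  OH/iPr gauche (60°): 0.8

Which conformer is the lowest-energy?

A (eclipsed): COOH(0°)/iPr(0°) eclipsed 3.7; OH(120°)/CN(120°) eclipsed 1.5; CH2Cl(240°)/H(240°) eclipsed 1.7 → 6.9 kcal/mol.
B (eclipsed): COOH(0°)/CN(0°) eclipsed 2.3; OH(120°)/H(120°) eclipsed 1.3; CH2Cl(240°)/iPr(240°) eclipsed 3.6 → 7.2 kcal/mol.
A has the lowest total (6.9 kcal/mol).

A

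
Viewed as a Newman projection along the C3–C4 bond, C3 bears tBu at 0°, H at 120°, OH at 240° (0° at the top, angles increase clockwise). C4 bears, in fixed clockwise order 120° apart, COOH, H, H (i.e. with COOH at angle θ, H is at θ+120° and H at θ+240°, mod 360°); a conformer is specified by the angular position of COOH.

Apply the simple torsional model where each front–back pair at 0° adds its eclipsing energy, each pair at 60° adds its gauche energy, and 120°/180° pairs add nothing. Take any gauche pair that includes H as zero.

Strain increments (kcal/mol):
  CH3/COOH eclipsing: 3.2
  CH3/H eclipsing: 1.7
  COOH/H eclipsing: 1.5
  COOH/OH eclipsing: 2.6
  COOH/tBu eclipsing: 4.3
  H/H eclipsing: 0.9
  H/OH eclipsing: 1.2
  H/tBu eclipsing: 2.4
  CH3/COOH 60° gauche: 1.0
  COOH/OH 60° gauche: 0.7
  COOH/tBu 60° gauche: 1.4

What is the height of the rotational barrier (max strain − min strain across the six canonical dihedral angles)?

5.7 kcal/mol

COOH at 0° (eclipsed): tBu–COOH eclipsed, H–H eclipsed, OH–H eclipsed; 4.3 + 0.9 + 1.2 = 6.4 kcal/mol.
COOH at 60° (staggered): tBu–COOH gauche; 1.4 = 1.4 kcal/mol.
COOH at 120° (eclipsed): tBu–H eclipsed, H–COOH eclipsed, OH–H eclipsed; 2.4 + 1.5 + 1.2 = 5.1 kcal/mol.
COOH at 180° (staggered): OH–COOH gauche; 0.7 = 0.7 kcal/mol.
COOH at 240° (eclipsed): tBu–H eclipsed, H–H eclipsed, OH–COOH eclipsed; 2.4 + 0.9 + 2.6 = 5.9 kcal/mol.
COOH at 300° (staggered): tBu–COOH gauche, OH–COOH gauche; 1.4 + 0.7 = 2.1 kcal/mol.
Max at 0° (6.4 kcal/mol), min at 180° (0.7 kcal/mol); barrier = 5.7 kcal/mol.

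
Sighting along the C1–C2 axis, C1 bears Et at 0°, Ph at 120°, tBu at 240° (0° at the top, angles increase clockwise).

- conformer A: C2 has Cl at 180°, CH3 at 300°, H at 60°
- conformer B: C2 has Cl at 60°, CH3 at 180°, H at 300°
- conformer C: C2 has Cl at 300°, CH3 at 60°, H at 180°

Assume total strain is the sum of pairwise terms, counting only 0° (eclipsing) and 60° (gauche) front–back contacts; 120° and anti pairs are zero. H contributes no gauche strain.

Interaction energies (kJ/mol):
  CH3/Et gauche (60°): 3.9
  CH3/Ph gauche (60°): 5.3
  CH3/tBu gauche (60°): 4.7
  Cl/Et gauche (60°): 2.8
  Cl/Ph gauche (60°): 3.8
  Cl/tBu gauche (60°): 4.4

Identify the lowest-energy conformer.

C

A (staggered): Et–CH3 gauche, Ph–Cl gauche, tBu–Cl gauche, tBu–CH3 gauche; 3.9 + 3.8 + 4.4 + 4.7 = 16.8 kJ/mol.
B (staggered): Et–Cl gauche, Ph–Cl gauche, Ph–CH3 gauche, tBu–CH3 gauche; 2.8 + 3.8 + 5.3 + 4.7 = 16.6 kJ/mol.
C (staggered): Et–Cl gauche, Et–CH3 gauche, Ph–CH3 gauche, tBu–Cl gauche; 2.8 + 3.9 + 5.3 + 4.4 = 16.4 kJ/mol.
C has the lowest total (16.4 kJ/mol).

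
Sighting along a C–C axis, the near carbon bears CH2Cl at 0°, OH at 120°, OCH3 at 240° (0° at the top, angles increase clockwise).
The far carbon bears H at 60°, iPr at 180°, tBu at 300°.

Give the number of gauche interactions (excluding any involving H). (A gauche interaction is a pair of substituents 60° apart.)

Non-H gauche pairs: CH2Cl(0°)/tBu(300°); OH(120°)/iPr(180°); OCH3(240°)/iPr(180°); OCH3(240°)/tBu(300°) — 4 interactions.

4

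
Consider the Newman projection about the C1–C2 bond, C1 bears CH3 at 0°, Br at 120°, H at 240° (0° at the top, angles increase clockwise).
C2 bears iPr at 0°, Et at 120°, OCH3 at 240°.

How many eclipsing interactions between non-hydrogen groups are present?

Non-H eclipsing pairs: CH3(0°)/iPr(0°); Br(120°)/Et(120°) — 2 interactions.

2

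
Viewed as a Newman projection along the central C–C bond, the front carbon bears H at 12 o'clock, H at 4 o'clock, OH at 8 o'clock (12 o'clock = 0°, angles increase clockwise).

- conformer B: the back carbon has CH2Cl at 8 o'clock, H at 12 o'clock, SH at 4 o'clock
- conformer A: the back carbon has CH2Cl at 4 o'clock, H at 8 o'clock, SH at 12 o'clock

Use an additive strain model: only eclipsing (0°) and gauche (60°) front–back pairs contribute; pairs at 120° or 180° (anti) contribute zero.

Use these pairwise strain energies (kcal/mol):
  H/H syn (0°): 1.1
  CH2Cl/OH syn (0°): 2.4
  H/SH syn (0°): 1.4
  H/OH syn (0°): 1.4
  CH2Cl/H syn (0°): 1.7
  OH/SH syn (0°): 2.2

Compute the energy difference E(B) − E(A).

+0.4 kcal/mol

B is eclipsed. H at 0° is eclipsed with H at 0° (1.1); H at 120° is eclipsed with SH at 120° (1.4); OH at 240° is eclipsed with CH2Cl at 240° (2.4). Total 4.9 kcal/mol.
A is eclipsed. H at 0° is eclipsed with SH at 0° (1.4); H at 120° is eclipsed with CH2Cl at 120° (1.7); OH at 240° is eclipsed with H at 240° (1.4). Total 4.5 kcal/mol.
E(B) − E(A) = 4.9 − 4.5 = +0.4 kcal/mol.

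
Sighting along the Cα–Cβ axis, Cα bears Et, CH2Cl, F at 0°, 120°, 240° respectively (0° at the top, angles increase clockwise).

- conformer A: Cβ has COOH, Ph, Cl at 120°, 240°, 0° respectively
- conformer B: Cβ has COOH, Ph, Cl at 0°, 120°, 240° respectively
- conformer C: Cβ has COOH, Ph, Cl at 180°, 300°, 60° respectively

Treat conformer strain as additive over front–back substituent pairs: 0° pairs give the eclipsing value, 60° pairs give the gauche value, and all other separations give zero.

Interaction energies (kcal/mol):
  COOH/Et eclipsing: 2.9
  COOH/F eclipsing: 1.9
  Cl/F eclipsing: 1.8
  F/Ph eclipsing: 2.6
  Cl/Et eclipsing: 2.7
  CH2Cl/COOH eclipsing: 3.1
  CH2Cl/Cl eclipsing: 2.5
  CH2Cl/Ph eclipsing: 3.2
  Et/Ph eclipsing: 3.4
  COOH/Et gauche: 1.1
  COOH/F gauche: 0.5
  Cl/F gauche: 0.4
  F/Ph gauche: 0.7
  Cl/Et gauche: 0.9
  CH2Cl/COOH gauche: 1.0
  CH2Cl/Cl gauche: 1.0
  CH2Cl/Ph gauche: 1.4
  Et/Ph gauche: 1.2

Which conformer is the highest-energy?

A

A (eclipsed): Et–Cl eclipsed, CH2Cl–COOH eclipsed, F–Ph eclipsed; 2.7 + 3.1 + 2.6 = 8.4 kcal/mol.
B (eclipsed): Et–COOH eclipsed, CH2Cl–Ph eclipsed, F–Cl eclipsed; 2.9 + 3.2 + 1.8 = 7.9 kcal/mol.
C (staggered): Et–Ph gauche, Et–Cl gauche, CH2Cl–COOH gauche, CH2Cl–Cl gauche, F–COOH gauche, F–Ph gauche; 1.2 + 0.9 + 1.0 + 1.0 + 0.5 + 0.7 = 5.3 kcal/mol.
A has the highest total (8.4 kcal/mol).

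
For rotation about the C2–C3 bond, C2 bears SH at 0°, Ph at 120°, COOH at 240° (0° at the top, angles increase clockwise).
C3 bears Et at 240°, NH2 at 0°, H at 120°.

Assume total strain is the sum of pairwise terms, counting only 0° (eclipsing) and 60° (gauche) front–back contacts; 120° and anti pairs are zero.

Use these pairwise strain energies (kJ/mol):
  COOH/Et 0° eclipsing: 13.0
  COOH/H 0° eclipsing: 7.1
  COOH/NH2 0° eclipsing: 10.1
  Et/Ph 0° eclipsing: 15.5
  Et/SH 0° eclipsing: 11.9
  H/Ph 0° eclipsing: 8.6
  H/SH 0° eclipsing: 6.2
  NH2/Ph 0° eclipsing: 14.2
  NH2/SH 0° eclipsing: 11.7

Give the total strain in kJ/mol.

33.3 kJ/mol

This conformer (eclipsed): SH(0°)/NH2(0°) eclipsed 11.7; Ph(120°)/H(120°) eclipsed 8.6; COOH(240°)/Et(240°) eclipsed 13.0 → 33.3 kJ/mol.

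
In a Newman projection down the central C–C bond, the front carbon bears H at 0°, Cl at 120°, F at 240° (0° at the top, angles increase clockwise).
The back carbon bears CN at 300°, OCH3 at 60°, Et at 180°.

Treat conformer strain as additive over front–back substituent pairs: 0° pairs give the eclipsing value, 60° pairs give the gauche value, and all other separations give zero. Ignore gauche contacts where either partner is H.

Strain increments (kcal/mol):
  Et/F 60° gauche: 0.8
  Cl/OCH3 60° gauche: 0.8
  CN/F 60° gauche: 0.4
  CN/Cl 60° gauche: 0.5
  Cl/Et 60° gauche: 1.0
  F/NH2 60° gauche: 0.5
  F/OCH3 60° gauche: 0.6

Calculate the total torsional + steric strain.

3.0 kcal/mol

This conformer is staggered. Cl at 120° is gauche with OCH3 at 60° (0.8); Cl at 120° is gauche with Et at 180° (1.0); F at 240° is gauche with CN at 300° (0.4); F at 240° is gauche with Et at 180° (0.8). Total 3.0 kcal/mol.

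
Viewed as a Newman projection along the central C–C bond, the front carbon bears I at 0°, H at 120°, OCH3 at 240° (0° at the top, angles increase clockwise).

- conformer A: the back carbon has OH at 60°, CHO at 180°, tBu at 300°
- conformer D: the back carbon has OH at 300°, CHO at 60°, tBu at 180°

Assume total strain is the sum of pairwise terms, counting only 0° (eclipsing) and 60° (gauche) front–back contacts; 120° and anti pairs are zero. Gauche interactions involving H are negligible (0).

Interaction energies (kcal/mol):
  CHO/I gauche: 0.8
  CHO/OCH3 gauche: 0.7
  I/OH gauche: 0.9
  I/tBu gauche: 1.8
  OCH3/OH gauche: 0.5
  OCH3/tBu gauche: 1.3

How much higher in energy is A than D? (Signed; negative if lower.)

A (staggered): I(0°)/OH(60°) gauche 0.9; I(0°)/tBu(300°) gauche 1.8; OCH3(240°)/CHO(180°) gauche 0.7; OCH3(240°)/tBu(300°) gauche 1.3 → 4.7 kcal/mol.
D (staggered): I(0°)/OH(300°) gauche 0.9; I(0°)/CHO(60°) gauche 0.8; OCH3(240°)/OH(300°) gauche 0.5; OCH3(240°)/tBu(180°) gauche 1.3 → 3.5 kcal/mol.
E(A) − E(D) = 4.7 − 3.5 = +1.2 kcal/mol.

+1.2 kcal/mol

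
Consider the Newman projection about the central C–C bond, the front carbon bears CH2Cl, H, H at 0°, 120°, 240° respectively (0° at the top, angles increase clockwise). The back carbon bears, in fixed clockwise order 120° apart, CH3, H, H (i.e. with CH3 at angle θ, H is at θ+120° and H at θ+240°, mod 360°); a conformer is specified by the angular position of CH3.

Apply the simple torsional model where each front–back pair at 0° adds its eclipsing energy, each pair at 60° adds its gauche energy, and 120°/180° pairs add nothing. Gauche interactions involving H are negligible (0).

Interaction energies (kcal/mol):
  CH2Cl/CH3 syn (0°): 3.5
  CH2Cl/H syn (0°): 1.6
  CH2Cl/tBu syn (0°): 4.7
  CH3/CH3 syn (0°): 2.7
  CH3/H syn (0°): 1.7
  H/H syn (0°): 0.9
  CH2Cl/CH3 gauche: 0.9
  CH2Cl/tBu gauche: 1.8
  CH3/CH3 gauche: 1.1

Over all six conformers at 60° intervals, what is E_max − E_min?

CH3 at 0° is eclipsed. CH2Cl at 0° is eclipsed with CH3 at 0° (3.5); H at 120° is eclipsed with H at 120° (0.9); H at 240° is eclipsed with H at 240° (0.9). Total 5.3 kcal/mol.
CH3 at 60° is staggered. CH2Cl at 0° is gauche with CH3 at 60° (0.9). Total 0.9 kcal/mol.
CH3 at 120° is eclipsed. CH2Cl at 0° is eclipsed with H at 0° (1.6); H at 120° is eclipsed with CH3 at 120° (1.7); H at 240° is eclipsed with H at 240° (0.9). Total 4.2 kcal/mol.
CH3 at 180° (staggered): no non-H gauche contacts → 0.0 kcal/mol.
CH3 at 240° is eclipsed. CH2Cl at 0° is eclipsed with H at 0° (1.6); H at 120° is eclipsed with H at 120° (0.9); H at 240° is eclipsed with CH3 at 240° (1.7). Total 4.2 kcal/mol.
CH3 at 300° is staggered. CH2Cl at 0° is gauche with CH3 at 300° (0.9). Total 0.9 kcal/mol.
Max at 0° (5.3 kcal/mol), min at 180° (0.0 kcal/mol); barrier = 5.3 kcal/mol.

5.3 kcal/mol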